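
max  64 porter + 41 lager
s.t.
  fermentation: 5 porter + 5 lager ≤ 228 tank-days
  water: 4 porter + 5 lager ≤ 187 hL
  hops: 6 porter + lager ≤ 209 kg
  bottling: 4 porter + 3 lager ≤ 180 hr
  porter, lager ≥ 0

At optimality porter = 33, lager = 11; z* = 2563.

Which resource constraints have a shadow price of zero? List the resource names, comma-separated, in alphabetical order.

bottling, fermentation

fermentation: 220/228 (slack 8)
water: 187/187 (binding)
hops: 209/209 (binding)
bottling: 165/180 (slack 15)
By complementary slackness, a constraint with positive slack has shadow price 0 → bottling, fermentation.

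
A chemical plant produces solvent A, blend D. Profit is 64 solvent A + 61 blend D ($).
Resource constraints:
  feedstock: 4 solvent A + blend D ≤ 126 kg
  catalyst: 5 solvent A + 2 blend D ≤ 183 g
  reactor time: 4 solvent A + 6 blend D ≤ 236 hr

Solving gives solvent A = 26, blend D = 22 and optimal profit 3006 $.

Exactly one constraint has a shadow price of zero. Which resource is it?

feedstock: 126/126 (binding)
catalyst: 174/183 (slack 9)
reactor time: 236/236 (binding)
By complementary slackness, a constraint with positive slack has shadow price 0 → catalyst.

catalyst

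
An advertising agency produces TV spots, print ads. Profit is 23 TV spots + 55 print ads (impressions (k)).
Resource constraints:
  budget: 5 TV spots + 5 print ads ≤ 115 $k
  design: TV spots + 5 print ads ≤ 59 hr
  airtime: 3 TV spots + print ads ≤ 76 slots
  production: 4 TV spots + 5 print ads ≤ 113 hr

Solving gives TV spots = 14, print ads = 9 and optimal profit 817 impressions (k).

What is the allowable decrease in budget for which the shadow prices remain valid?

56

Binding constraints: budget, design. The basis is B = [[5,5],[1,5]] with det 20.
Per unit decrease in budget, x* moves by d = (-0.25, 0.05).
The basis stays optimal until TV spots reaches 0; allowable decrease = 56 $k.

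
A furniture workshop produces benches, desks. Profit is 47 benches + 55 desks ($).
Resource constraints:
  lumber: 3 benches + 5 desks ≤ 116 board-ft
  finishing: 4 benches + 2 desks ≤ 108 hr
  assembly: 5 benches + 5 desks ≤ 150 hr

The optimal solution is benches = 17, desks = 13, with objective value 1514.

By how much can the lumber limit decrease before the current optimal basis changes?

Binding constraints: lumber, assembly. The basis is B = [[3,5],[5,5]] with det -10.
Per unit decrease in lumber, x* moves by d = (0.5, -0.5).
The basis stays optimal until finishing becomes binding; allowable decrease = 14 board-ft.

14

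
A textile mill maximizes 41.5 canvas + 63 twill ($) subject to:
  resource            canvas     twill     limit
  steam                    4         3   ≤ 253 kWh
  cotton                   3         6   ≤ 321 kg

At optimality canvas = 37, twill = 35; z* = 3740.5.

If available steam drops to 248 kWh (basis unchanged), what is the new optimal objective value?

3720.5

At the optimum: steam uses 253 of 253 (binding); cotton uses 321 of 321 (binding).
The binding rows give the dual system: 4·y_steam + 3·y_cotton = 41.5 and 3·y_steam + 6·y_cotton = 63.
Solving: y_steam = 4, y_cotton = 8.5.
Δz = y_steam·Δb = 4 × (-5) = -20, so new z* = 3740.5 − 20 = 3720.5.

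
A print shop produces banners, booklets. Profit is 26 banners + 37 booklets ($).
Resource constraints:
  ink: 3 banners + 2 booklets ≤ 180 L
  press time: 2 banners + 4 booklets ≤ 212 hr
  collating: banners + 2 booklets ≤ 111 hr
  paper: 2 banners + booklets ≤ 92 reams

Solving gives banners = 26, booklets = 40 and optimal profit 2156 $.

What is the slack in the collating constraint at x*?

collating used = 1·26 + 2·40 = 106; slack = 111 − 106 = 5.

5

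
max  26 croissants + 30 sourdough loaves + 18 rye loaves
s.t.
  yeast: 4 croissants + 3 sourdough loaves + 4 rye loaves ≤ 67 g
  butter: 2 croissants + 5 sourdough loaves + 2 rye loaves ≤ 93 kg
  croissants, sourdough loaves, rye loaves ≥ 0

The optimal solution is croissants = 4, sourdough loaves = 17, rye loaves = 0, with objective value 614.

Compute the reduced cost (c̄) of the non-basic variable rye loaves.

-8

Both yeast and butter are binding at x*.
From A_Bᵀ y = c: 4·y_yeast + 2·y_butter = 26; 3·y_yeast + 5·y_butter = 30.
→ y_yeast = 5 and y_butter = 3.
Reduced cost of rye loaves: c₃ − yᵀa₃ = 18 − (5·4 + 3·2) = 18 − 26 = -8.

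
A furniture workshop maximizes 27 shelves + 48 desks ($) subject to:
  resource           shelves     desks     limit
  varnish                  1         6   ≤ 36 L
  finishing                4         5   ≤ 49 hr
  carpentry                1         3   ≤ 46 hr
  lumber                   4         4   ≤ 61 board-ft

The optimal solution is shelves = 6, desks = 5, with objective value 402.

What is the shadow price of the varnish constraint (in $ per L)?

Binding: varnish and finishing. Non-binding: carpentry (25 unused), lumber (17 unused).
By complementary slackness, y = 0 for the non-binding constraints.
From A_Bᵀ y = c: 1·y_varnish + 4·y_finishing = 27; 6·y_varnish + 5·y_finishing = 48.
Solving: y_varnish = 3, y_finishing = 6.
Shadow price of varnish = 3.

3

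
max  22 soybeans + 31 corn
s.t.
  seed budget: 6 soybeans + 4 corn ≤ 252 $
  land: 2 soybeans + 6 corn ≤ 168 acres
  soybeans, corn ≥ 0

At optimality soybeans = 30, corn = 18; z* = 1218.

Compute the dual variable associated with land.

3.5

Both seed budget and land are binding at x*.
From A_Bᵀ y = c: 6·y_seed budget + 2·y_land = 22; 4·y_seed budget + 6·y_land = 31.
→ y_seed budget = 2.5 and y_land = 3.5.
Shadow price of land = 3.5.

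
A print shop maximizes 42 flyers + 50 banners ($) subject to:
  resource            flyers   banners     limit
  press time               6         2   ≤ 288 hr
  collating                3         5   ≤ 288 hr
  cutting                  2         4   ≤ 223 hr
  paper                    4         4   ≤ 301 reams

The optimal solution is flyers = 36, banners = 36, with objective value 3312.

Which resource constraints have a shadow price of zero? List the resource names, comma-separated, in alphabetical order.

press time: 288/288 (binding)
collating: 288/288 (binding)
cutting: 216/223 (slack 7)
paper: 288/301 (slack 13)
By complementary slackness, a constraint with positive slack has shadow price 0 → cutting, paper.

cutting, paper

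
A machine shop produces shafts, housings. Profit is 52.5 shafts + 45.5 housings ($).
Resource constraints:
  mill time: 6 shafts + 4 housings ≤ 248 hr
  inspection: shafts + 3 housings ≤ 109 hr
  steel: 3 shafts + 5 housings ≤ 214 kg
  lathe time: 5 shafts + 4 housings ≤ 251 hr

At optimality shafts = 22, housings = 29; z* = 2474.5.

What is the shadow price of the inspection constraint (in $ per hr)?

Binding: mill time and inspection. Non-binding: steel (3 unused), lathe time (25 unused).
By complementary slackness, y = 0 for the non-binding constraints.
From A_Bᵀ y = c: 6·y_mill time + 1·y_inspection = 52.5; 4·y_mill time + 3·y_inspection = 45.5.
Solving: y_mill time = 8, y_inspection = 4.5.
Shadow price of inspection = 4.5.

4.5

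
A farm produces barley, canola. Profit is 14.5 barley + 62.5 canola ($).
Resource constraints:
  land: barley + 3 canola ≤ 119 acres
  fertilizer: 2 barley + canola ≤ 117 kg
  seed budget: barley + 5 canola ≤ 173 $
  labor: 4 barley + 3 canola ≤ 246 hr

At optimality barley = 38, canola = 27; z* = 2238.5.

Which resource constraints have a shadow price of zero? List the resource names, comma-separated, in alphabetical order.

land: 119/119 (binding)
fertilizer: 103/117 (slack 14)
seed budget: 173/173 (binding)
labor: 233/246 (slack 13)
By complementary slackness, a constraint with positive slack has shadow price 0 → fertilizer, labor.

fertilizer, labor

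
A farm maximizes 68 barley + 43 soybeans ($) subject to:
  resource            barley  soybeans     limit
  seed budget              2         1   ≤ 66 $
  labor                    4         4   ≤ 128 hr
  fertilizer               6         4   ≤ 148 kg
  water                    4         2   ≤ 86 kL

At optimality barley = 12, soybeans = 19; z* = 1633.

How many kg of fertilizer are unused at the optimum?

0

fertilizer used = 6·12 + 4·19 = 148; slack = 148 − 148 = 0.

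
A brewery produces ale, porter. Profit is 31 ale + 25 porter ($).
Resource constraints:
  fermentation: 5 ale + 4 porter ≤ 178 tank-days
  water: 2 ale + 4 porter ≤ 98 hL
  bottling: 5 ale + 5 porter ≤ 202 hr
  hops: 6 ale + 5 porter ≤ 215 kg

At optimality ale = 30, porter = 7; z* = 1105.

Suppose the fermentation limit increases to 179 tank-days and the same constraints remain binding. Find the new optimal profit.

At the optimum: fermentation uses 178 of 178 (binding); water uses 88 of 98 (slack = 10); bottling uses 185 of 202 (slack = 17); hops uses 215 of 215 (binding).
Slack constraints have shadow price 0 (complementary slackness).
From A_Bᵀ y = c: 5·y_fermentation + 6·y_hops = 31; 4·y_fermentation + 5·y_hops = 25.
Solving: y_fermentation = 5, y_hops = 1.
Δz = y_fermentation·Δb = 5 × (1) = 5, so new z* = 1105 + 5 = 1110.

1110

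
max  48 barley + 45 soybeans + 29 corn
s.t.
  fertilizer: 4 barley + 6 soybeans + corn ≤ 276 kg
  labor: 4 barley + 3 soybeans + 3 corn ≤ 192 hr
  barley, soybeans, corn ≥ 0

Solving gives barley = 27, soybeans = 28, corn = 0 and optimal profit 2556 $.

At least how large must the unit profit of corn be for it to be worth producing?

Both fertilizer and labor are binding at x*.
Dual feasibility on the basic columns requires 4·y_fertilizer + 4·y_labor = 48, 6·y_fertilizer + 3·y_labor = 45.
Solving: y_fertilizer = 3, y_labor = 9.
corn enters the basis when its profit ≥ yᵀa₃ = 3·1 + 9·3 = 30.

30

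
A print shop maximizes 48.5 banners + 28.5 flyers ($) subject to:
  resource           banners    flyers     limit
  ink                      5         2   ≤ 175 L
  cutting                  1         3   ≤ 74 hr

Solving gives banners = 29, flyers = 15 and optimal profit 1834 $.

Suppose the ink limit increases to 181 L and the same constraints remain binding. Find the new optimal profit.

1888

Check each constraint at x*: ink 175/175 (tight); cutting 74/74 (tight).
Dual feasibility on the basic columns requires 5·y_ink + 1·y_cutting = 48.5, 2·y_ink + 3·y_cutting = 28.5.
Solving: y_ink = 9, y_cutting = 3.5.
Δz = y_ink·Δb = 9 × (6) = 54, so new z* = 1834 + 54 = 1888.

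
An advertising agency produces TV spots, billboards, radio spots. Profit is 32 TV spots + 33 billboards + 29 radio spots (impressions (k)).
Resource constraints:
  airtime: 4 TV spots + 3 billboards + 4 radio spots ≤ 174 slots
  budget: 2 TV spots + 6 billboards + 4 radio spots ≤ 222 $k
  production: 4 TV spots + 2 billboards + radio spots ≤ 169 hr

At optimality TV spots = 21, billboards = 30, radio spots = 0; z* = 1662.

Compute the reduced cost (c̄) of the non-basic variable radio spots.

-7

Check each constraint at x*: airtime 174/174 (tight); budget 222/222 (tight); production 144/169 (slack 25).
By complementary slackness, y = 0 for the non-binding constraint.
The binding rows give the dual system: 4·y_airtime + 2·y_budget = 32 and 3·y_airtime + 6·y_budget = 33.
Solving: y_airtime = 7, y_budget = 2.
Reduced cost of radio spots: c₃ − yᵀa₃ = 29 − (7·4 + 2·4) = 29 − 36 = -7.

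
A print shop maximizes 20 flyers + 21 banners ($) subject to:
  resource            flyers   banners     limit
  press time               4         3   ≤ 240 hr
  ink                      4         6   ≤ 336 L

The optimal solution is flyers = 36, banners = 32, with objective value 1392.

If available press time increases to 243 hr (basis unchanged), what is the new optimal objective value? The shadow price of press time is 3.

1401

Δb = 3, so new z* = 1392 + (3)·(3) = 1392 + 9 = 1401.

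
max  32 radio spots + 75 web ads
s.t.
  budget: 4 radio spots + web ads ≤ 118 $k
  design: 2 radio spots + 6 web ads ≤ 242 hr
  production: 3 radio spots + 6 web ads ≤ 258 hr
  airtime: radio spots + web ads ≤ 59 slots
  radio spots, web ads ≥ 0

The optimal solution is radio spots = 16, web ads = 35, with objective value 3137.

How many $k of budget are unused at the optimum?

budget used = 4·16 + 1·35 = 99; slack = 118 − 99 = 19.

19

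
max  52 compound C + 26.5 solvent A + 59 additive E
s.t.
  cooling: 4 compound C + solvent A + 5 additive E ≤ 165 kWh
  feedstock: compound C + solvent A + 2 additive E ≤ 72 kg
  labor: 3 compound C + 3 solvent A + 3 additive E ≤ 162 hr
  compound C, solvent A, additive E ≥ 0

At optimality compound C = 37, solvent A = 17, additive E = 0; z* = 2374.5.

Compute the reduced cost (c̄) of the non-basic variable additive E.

At the optimum: cooling uses 165 of 165 (binding); feedstock uses 54 of 72 (slack = 18); labor uses 162 of 162 (binding).
Since feedstock is not tight, its dual is 0.
The binding rows give the dual system: 4·y_cooling + 3·y_labor = 52 and 1·y_cooling + 3·y_labor = 26.5.
This yields shadow prices y_cooling = 8.5, y_labor = 6.
Reduced cost of additive E: c₃ − yᵀa₃ = 59 − (8.5·5 + 6·3) = 59 − 60.5 = -1.5.

-1.5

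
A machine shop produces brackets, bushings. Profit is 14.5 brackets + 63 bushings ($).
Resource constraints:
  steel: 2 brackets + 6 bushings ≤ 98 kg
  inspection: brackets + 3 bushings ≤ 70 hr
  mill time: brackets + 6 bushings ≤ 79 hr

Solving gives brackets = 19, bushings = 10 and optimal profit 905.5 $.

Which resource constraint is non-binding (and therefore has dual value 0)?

steel: 98/98 (binding)
inspection: 49/70 (slack 21)
mill time: 79/79 (binding)
By complementary slackness, a constraint with positive slack has shadow price 0 → inspection.

inspection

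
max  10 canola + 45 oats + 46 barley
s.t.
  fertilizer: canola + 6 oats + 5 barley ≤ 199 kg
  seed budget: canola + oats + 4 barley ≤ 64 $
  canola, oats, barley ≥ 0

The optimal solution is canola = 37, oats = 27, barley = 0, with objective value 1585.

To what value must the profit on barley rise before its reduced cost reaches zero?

47

Both fertilizer and seed budget are binding at x*.
The binding rows give the dual system: 1·y_fertilizer + 1·y_seed budget = 10 and 6·y_fertilizer + 1·y_seed budget = 45.
→ y_fertilizer = 7 and y_seed budget = 3.
barley enters the basis when its profit ≥ yᵀa₃ = 7·5 + 3·4 = 47.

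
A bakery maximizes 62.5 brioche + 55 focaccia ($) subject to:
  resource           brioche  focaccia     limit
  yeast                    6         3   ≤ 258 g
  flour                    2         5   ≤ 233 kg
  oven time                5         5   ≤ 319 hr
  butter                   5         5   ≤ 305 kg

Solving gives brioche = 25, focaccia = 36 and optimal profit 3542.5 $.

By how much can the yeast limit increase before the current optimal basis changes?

108

Binding constraints: yeast, butter. The basis is B = [[6,3],[5,5]] with det 15.
Per unit increase in yeast, x* moves by d = (0.3333, -0.3333).
The basis stays optimal until focaccia reaches 0; allowable increase = 108 g.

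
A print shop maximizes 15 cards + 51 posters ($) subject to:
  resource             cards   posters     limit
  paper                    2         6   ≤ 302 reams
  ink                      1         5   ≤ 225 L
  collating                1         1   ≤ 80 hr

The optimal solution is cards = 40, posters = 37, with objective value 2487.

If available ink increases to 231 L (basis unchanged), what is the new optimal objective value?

2505

At the optimum: paper uses 302 of 302 (binding); ink uses 225 of 225 (binding); collating uses 77 of 80 (slack = 3).
By complementary slackness, y = 0 for the non-binding constraint.
From A_Bᵀ y = c: 2·y_paper + 1·y_ink = 15; 6·y_paper + 5·y_ink = 51.
Solving: y_paper = 6, y_ink = 3.
Δz = y_ink·Δb = 3 × (6) = 18, so new z* = 2487 + 18 = 2505.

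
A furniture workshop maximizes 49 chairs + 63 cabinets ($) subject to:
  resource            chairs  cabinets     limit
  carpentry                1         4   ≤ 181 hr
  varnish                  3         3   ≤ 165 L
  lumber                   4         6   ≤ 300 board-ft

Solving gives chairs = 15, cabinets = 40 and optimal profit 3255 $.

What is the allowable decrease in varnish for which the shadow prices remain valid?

Binding constraints: varnish, lumber. The basis is B = [[3,3],[4,6]] with det 6.
Per unit decrease in varnish, x* moves by d = (-1, 0.6667).
The basis stays optimal until carpentry becomes binding; allowable decrease = 3.6 L.

3.6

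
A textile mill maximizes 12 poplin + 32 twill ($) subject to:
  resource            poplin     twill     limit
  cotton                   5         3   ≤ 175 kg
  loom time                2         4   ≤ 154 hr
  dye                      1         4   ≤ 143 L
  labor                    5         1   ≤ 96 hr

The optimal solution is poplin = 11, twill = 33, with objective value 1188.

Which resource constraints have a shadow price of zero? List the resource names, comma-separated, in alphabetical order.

cotton, labor

cotton: 154/175 (slack 21)
loom time: 154/154 (binding)
dye: 143/143 (binding)
labor: 88/96 (slack 8)
By complementary slackness, a constraint with positive slack has shadow price 0 → cotton, labor.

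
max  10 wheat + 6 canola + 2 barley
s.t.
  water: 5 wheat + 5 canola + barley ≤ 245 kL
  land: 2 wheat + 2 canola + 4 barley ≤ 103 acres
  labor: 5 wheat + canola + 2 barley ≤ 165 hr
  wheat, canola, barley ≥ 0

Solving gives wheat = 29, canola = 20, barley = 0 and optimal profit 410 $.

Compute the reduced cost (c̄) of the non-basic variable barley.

At the optimum: water uses 245 of 245 (binding); land uses 98 of 103 (slack = 5); labor uses 165 of 165 (binding).
By complementary slackness, y = 0 for the non-binding constraint.
From A_Bᵀ y = c: 5·y_water + 5·y_labor = 10; 5·y_water + 1·y_labor = 6.
Solving: y_water = 1, y_labor = 1.
Reduced cost of barley: c₃ − yᵀa₃ = 2 − (1·1 + 1·2) = 2 − 3 = -1.

-1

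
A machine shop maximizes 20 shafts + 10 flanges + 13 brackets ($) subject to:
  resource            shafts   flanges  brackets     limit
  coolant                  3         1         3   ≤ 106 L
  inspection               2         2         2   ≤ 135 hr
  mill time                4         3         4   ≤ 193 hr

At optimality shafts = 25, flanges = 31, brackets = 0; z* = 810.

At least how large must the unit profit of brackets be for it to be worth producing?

At the optimum: coolant uses 106 of 106 (binding); inspection uses 112 of 135 (slack = 23); mill time uses 193 of 193 (binding).
Slack constraints have shadow price 0 (complementary slackness).
From A_Bᵀ y = c: 3·y_coolant + 4·y_mill time = 20; 1·y_coolant + 3·y_mill time = 10.
→ y_coolant = 4 and y_mill time = 2.
brackets enters the basis when its profit ≥ yᵀa₃ = 4·3 + 2·4 = 20.

20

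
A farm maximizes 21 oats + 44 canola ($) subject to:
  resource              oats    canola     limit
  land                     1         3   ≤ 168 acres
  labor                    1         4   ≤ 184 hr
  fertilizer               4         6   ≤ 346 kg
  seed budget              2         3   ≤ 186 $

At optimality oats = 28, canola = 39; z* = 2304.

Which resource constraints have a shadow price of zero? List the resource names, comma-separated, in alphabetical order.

land, seed budget

land: 145/168 (slack 23)
labor: 184/184 (binding)
fertilizer: 346/346 (binding)
seed budget: 173/186 (slack 13)
By complementary slackness, a constraint with positive slack has shadow price 0 → land, seed budget.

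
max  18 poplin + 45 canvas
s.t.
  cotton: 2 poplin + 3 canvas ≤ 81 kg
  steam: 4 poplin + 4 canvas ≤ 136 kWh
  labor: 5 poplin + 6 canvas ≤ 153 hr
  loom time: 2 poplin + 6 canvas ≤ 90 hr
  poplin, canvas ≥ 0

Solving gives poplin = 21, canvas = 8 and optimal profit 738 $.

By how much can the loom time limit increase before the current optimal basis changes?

Binding constraints: labor, loom time. The basis is B = [[5,6],[2,6]] with det 18.
Per unit increase in loom time, x* moves by d = (-0.3333, 0.2778).
The basis stays optimal until poplin reaches 0; allowable increase = 63 hr.

63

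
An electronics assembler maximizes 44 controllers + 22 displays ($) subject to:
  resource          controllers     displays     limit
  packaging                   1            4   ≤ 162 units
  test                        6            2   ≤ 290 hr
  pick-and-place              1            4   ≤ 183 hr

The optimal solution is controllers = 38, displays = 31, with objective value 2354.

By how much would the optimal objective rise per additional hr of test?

7

At the optimum: packaging uses 162 of 162 (binding); test uses 290 of 290 (binding); pick-and-place uses 162 of 183 (slack = 21).
Slack constraints have shadow price 0 (complementary slackness).
From A_Bᵀ y = c: 1·y_packaging + 6·y_test = 44; 4·y_packaging + 2·y_test = 22.
→ y_packaging = 2 and y_test = 7.
Shadow price of test = 7.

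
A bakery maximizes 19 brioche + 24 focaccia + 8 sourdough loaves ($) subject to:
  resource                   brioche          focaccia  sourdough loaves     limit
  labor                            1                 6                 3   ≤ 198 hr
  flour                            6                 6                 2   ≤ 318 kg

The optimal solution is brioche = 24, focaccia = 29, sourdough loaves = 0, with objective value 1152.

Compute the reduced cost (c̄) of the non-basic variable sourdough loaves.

-1

At the optimum: labor uses 198 of 198 (binding); flour uses 318 of 318 (binding).
Dual feasibility on the basic columns requires 1·y_labor + 6·y_flour = 19, 6·y_labor + 6·y_flour = 24.
→ y_labor = 1 and y_flour = 3.
Reduced cost of sourdough loaves: c₃ − yᵀa₃ = 8 − (1·3 + 3·2) = 8 − 9 = -1.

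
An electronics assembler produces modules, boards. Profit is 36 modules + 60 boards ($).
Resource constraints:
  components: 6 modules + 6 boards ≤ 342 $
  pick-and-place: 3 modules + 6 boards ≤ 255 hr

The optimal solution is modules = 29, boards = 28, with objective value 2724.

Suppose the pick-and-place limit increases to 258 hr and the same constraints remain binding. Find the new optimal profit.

Both components and pick-and-place are binding at x*.
From A_Bᵀ y = c: 6·y_components + 3·y_pick-and-place = 36; 6·y_components + 6·y_pick-and-place = 60.
→ y_components = 2 and y_pick-and-place = 8.
Δz = y_pick-and-place·Δb = 8 × (3) = 24, so new z* = 2724 + 24 = 2748.

2748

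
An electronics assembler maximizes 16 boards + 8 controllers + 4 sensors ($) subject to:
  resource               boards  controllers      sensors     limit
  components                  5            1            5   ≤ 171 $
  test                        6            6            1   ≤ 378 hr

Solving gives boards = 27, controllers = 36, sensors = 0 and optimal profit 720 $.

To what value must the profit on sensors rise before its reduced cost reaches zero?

11

Both components and test are binding at x*.
Dual feasibility on the basic columns requires 5·y_components + 6·y_test = 16, 1·y_components + 6·y_test = 8.
Solving: y_components = 2, y_test = 1.
sensors enters the basis when its profit ≥ yᵀa₃ = 2·5 + 1·1 = 11.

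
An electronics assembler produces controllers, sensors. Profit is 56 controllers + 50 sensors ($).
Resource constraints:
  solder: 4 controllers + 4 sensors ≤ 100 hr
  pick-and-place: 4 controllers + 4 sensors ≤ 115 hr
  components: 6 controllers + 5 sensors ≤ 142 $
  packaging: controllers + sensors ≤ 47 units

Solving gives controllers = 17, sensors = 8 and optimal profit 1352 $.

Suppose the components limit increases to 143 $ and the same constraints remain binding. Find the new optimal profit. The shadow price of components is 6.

Δb = 1, so new z* = 1352 + (6)·(1) = 1352 + 6 = 1358.

1358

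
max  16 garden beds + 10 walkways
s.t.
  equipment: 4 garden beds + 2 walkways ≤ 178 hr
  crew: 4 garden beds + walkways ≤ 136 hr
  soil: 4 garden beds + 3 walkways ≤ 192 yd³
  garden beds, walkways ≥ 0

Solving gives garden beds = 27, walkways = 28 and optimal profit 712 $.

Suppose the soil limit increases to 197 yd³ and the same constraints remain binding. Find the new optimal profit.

Binding: crew and soil. Non-binding: equipment (14 unused).
Slack constraints have shadow price 0 (complementary slackness).
From A_Bᵀ y = c: 4·y_crew + 4·y_soil = 16; 1·y_crew + 3·y_soil = 10.
→ y_crew = 1 and y_soil = 3.
Δz = y_soil·Δb = 3 × (5) = 15, so new z* = 712 + 15 = 727.

727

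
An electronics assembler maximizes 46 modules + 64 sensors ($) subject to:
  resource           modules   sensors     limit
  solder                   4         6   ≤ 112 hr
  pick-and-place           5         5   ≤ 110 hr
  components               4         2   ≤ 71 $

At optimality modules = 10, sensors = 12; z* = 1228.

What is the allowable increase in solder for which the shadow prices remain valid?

Binding constraints: solder, pick-and-place. The basis is B = [[4,6],[5,5]] with det -10.
Per unit increase in solder, x* moves by d = (-0.5, 0.5).
The basis stays optimal until modules reaches 0; allowable increase = 20 hr.

20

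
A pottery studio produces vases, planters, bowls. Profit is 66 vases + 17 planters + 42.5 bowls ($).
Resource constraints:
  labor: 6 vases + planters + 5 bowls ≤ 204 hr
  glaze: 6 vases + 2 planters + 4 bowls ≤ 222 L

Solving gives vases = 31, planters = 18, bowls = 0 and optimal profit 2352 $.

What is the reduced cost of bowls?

-6.5

Both labor and glaze are binding at x*.
Dual feasibility on the basic columns requires 6·y_labor + 6·y_glaze = 66, 1·y_labor + 2·y_glaze = 17.
This yields shadow prices y_labor = 5, y_glaze = 6.
Reduced cost of bowls: c₃ − yᵀa₃ = 42.5 − (5·5 + 6·4) = 42.5 − 49 = -6.5.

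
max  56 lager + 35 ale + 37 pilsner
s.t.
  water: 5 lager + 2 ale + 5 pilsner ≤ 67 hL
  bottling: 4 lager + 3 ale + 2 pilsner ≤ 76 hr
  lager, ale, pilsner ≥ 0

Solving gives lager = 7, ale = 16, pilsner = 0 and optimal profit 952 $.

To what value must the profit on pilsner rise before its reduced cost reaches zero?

At the optimum: water uses 67 of 67 (binding); bottling uses 76 of 76 (binding).
The binding rows give the dual system: 5·y_water + 4·y_bottling = 56 and 2·y_water + 3·y_bottling = 35.
Solving: y_water = 4, y_bottling = 9.
pilsner enters the basis when its profit ≥ yᵀa₃ = 4·5 + 9·2 = 38.

38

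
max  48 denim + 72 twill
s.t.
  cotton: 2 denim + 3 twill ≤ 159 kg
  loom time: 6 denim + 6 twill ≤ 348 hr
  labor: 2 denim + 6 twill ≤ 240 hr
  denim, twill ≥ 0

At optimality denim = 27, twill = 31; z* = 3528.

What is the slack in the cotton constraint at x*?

12

cotton used = 2·27 + 3·31 = 147; slack = 159 − 147 = 12.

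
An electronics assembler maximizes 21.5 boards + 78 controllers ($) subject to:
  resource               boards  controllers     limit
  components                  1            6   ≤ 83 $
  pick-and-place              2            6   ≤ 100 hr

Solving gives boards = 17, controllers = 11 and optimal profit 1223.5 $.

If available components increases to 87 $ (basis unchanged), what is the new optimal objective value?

1241.5

Check each constraint at x*: components 83/83 (tight); pick-and-place 100/100 (tight).
From A_Bᵀ y = c: 1·y_components + 2·y_pick-and-place = 21.5; 6·y_components + 6·y_pick-and-place = 78.
Solving: y_components = 4.5, y_pick-and-place = 8.5.
Δz = y_components·Δb = 4.5 × (4) = 18, so new z* = 1223.5 + 18 = 1241.5.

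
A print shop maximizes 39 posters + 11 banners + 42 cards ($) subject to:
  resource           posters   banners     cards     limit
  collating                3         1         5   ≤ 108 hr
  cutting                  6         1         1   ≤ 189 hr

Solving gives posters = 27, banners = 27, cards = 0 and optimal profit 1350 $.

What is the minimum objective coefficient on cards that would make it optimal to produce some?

At the optimum: collating uses 108 of 108 (binding); cutting uses 189 of 189 (binding).
Dual feasibility on the basic columns requires 3·y_collating + 6·y_cutting = 39, 1·y_collating + 1·y_cutting = 11.
→ y_collating = 9 and y_cutting = 2.
cards enters the basis when its profit ≥ yᵀa₃ = 9·5 + 2·1 = 47.

47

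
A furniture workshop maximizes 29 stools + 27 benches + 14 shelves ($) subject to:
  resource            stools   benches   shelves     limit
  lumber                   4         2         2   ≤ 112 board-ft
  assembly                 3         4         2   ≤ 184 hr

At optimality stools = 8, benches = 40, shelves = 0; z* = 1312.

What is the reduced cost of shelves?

Check each constraint at x*: lumber 112/112 (tight); assembly 184/184 (tight).
From A_Bᵀ y = c: 4·y_lumber + 3·y_assembly = 29; 2·y_lumber + 4·y_assembly = 27.
Solving: y_lumber = 3.5, y_assembly = 5.
Reduced cost of shelves: c₃ − yᵀa₃ = 14 − (3.5·2 + 5·2) = 14 − 17 = -3.

-3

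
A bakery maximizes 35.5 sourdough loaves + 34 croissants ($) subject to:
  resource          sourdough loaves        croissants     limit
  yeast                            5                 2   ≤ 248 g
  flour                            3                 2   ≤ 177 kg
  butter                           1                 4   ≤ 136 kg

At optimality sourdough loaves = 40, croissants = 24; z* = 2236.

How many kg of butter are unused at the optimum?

0

butter used = 1·40 + 4·24 = 136; slack = 136 − 136 = 0.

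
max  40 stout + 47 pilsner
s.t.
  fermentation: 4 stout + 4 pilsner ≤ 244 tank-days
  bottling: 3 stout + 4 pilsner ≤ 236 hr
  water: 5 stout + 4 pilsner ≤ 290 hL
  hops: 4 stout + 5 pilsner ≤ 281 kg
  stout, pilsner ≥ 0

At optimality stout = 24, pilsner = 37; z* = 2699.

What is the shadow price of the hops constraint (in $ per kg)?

At the optimum: fermentation uses 244 of 244 (binding); bottling uses 220 of 236 (slack = 16); water uses 268 of 290 (slack = 22); hops uses 281 of 281 (binding).
Slack constraints have shadow price 0 (complementary slackness).
From A_Bᵀ y = c: 4·y_fermentation + 4·y_hops = 40; 4·y_fermentation + 5·y_hops = 47.
Solving: y_fermentation = 3, y_hops = 7.
Shadow price of hops = 7.

7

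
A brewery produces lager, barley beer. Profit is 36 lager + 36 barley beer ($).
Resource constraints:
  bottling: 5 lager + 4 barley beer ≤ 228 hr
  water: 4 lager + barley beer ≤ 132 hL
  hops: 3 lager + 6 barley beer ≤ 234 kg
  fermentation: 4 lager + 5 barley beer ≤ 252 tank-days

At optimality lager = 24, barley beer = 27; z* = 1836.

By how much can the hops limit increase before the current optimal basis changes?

Binding constraints: bottling, hops. The basis is B = [[5,4],[3,6]] with det 18.
Per unit increase in hops, x* moves by d = (-0.2222, 0.2778).
The basis stays optimal until fermentation becomes binding; allowable increase = 42 kg.

42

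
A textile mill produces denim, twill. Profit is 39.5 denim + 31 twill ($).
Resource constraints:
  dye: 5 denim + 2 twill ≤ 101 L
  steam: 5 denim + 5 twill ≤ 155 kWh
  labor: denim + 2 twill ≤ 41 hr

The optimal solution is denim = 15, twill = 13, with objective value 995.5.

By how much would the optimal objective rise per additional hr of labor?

9.5

Check each constraint at x*: dye 101/101 (tight); steam 140/155 (slack 15); labor 41/41 (tight).
Slack constraints have shadow price 0 (complementary slackness).
The binding rows give the dual system: 5·y_dye + 1·y_labor = 39.5 and 2·y_dye + 2·y_labor = 31.
This yields shadow prices y_dye = 6, y_labor = 9.5.
Shadow price of labor = 9.5.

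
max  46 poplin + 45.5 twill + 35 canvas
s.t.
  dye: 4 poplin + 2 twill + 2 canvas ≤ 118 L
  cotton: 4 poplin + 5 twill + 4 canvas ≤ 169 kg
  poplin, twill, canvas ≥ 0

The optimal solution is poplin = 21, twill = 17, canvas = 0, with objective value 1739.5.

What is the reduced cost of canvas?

-3

Check each constraint at x*: dye 118/118 (tight); cotton 169/169 (tight).
From A_Bᵀ y = c: 4·y_dye + 4·y_cotton = 46; 2·y_dye + 5·y_cotton = 45.5.
→ y_dye = 4 and y_cotton = 7.5.
Reduced cost of canvas: c₃ − yᵀa₃ = 35 − (4·2 + 7.5·4) = 35 − 38 = -3.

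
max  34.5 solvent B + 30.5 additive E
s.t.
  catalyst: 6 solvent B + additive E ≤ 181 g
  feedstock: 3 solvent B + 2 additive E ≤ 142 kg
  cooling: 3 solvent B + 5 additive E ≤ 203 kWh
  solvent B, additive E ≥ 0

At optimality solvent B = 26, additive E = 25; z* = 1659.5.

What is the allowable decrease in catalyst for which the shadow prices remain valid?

140.4

Binding constraints: catalyst, cooling. The basis is B = [[6,1],[3,5]] with det 27.
Per unit decrease in catalyst, x* moves by d = (-0.1852, 0.1111).
The basis stays optimal until solvent B reaches 0; allowable decrease = 140.4 g.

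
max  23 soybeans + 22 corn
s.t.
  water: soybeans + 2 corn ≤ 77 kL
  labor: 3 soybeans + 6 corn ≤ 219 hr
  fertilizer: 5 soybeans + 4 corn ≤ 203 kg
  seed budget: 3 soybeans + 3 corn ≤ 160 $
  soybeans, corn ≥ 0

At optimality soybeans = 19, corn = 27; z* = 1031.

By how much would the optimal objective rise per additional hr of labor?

1

At the optimum: water uses 73 of 77 (slack = 4); labor uses 219 of 219 (binding); fertilizer uses 203 of 203 (binding); seed budget uses 138 of 160 (slack = 22).
Slack constraints have shadow price 0 (complementary slackness).
Dual feasibility on the basic columns requires 3·y_labor + 5·y_fertilizer = 23, 6·y_labor + 4·y_fertilizer = 22.
→ y_labor = 1 and y_fertilizer = 4.
Shadow price of labor = 1.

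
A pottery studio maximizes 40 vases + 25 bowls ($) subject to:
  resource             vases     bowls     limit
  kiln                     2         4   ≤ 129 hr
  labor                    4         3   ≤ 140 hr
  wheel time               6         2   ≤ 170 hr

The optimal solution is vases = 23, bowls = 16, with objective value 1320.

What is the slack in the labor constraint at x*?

0

labor used = 4·23 + 3·16 = 140; slack = 140 − 140 = 0.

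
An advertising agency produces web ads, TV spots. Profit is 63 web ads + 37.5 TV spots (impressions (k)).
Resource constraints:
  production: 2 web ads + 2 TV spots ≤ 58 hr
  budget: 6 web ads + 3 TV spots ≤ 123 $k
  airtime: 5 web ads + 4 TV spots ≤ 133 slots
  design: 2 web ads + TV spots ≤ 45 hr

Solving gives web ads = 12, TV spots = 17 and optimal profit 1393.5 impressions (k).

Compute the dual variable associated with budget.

Binding: production and budget. Non-binding: airtime (5 unused), design (4 unused).
By complementary slackness, y = 0 for the non-binding constraints.
From A_Bᵀ y = c: 2·y_production + 6·y_budget = 63; 2·y_production + 3·y_budget = 37.5.
This yields shadow prices y_production = 6, y_budget = 8.5.
Shadow price of budget = 8.5.

8.5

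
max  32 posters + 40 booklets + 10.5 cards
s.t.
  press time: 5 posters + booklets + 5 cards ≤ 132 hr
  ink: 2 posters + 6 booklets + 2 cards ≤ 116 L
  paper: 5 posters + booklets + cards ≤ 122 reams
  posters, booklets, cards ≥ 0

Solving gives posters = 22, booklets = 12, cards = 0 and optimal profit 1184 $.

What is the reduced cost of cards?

-5.5

Check each constraint at x*: press time 122/132 (slack 10); ink 116/116 (tight); paper 122/122 (tight).
By complementary slackness, y = 0 for the non-binding constraint.
From A_Bᵀ y = c: 2·y_ink + 5·y_paper = 32; 6·y_ink + 1·y_paper = 40.
This yields shadow prices y_ink = 6, y_paper = 4.
Reduced cost of cards: c₃ − yᵀa₃ = 10.5 − (6·2 + 4·1) = 10.5 − 16 = -5.5.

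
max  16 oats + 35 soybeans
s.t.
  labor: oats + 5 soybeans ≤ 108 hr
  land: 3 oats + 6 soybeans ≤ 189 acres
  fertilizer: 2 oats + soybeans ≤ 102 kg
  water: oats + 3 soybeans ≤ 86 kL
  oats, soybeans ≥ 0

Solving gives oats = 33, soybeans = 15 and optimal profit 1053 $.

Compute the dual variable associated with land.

At the optimum: labor uses 108 of 108 (binding); land uses 189 of 189 (binding); fertilizer uses 81 of 102 (slack = 21); water uses 78 of 86 (slack = 8).
By complementary slackness, y = 0 for the non-binding constraints.
From A_Bᵀ y = c: 1·y_labor + 3·y_land = 16; 5·y_labor + 6·y_land = 35.
→ y_labor = 1 and y_land = 5.
Shadow price of land = 5.

5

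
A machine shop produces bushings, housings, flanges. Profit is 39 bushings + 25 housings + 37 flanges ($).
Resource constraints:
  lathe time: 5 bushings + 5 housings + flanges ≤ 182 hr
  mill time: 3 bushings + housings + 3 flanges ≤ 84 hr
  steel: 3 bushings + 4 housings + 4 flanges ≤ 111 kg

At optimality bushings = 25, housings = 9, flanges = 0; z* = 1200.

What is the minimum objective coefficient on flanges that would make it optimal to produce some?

43

Binding: mill time and steel. Non-binding: lathe time (12 unused).
Since lathe time is not tight, its dual is 0.
Dual feasibility on the basic columns requires 3·y_mill time + 3·y_steel = 39, 1·y_mill time + 4·y_steel = 25.
→ y_mill time = 9 and y_steel = 4.
flanges enters the basis when its profit ≥ yᵀa₃ = 9·3 + 4·4 = 43.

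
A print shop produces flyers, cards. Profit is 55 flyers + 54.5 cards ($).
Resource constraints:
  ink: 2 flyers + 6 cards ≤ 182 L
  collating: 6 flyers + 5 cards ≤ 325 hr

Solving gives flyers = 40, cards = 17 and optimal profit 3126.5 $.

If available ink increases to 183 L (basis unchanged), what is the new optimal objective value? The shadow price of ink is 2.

3128.5

Δb = 1, so new z* = 3126.5 + (2)·(1) = 3126.5 + 2 = 3128.5.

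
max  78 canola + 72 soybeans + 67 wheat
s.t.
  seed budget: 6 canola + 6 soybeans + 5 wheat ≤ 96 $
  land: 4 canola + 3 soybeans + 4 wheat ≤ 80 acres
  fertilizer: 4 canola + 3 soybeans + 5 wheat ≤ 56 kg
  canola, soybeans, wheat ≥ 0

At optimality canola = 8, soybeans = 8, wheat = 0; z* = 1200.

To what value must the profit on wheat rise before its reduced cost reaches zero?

75

At the optimum: seed budget uses 96 of 96 (binding); land uses 56 of 80 (slack = 24); fertilizer uses 56 of 56 (binding).
By complementary slackness, y = 0 for the non-binding constraint.
From A_Bᵀ y = c: 6·y_seed budget + 4·y_fertilizer = 78; 6·y_seed budget + 3·y_fertilizer = 72.
→ y_seed budget = 9 and y_fertilizer = 6.
wheat enters the basis when its profit ≥ yᵀa₃ = 9·5 + 6·5 = 75.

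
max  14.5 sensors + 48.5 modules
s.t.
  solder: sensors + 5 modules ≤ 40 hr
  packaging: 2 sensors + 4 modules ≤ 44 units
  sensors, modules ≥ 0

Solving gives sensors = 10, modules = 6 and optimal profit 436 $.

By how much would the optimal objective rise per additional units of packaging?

Both solder and packaging are binding at x*.
The binding rows give the dual system: 1·y_solder + 2·y_packaging = 14.5 and 5·y_solder + 4·y_packaging = 48.5.
Solving: y_solder = 6.5, y_packaging = 4.
Shadow price of packaging = 4.

4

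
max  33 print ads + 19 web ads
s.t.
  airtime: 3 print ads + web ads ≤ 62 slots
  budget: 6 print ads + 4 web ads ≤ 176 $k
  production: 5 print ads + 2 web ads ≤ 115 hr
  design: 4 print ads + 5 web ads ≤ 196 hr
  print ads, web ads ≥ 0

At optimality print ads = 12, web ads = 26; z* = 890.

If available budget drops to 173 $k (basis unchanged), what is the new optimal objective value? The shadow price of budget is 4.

Δb = -3, so new z* = 890 + (4)·(-3) = 890 − 12 = 878.

878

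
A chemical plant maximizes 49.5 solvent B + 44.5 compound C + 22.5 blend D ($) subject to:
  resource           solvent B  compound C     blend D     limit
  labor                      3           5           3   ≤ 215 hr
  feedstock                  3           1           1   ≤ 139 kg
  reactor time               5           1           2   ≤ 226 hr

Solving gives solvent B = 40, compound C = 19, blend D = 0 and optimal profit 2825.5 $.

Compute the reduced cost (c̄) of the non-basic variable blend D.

-8

Check each constraint at x*: labor 215/215 (tight); feedstock 139/139 (tight); reactor time 219/226 (slack 7).
Since reactor time is not tight, its dual is 0.
Dual feasibility on the basic columns requires 3·y_labor + 3·y_feedstock = 49.5, 5·y_labor + 1·y_feedstock = 44.5.
This yields shadow prices y_labor = 7, y_feedstock = 9.5.
Reduced cost of blend D: c₃ − yᵀa₃ = 22.5 − (7·3 + 9.5·1) = 22.5 − 30.5 = -8.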